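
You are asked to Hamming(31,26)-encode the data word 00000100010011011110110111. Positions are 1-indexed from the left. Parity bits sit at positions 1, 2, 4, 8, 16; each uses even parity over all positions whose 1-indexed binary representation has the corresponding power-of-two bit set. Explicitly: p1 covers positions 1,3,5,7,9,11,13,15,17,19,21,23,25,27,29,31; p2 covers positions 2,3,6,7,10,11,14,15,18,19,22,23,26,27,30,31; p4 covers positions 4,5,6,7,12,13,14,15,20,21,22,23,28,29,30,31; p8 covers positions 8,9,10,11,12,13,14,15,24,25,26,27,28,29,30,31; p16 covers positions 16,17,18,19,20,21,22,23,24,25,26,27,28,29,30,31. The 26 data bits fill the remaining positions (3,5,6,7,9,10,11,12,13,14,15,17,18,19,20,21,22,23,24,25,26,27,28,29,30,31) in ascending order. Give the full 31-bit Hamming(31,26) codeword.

Place data bits at non-power-of-two positions: b3=0, b5=0, b6=0, b7=0, b9=0, b10=1, b11=0, b12=0, b13=0, b14=1, b15=0, b17=0, b18=1, b19=1, b20=0, b21=1, b22=1, b23=1, b24=1, b25=0, b26=1, b27=1, b28=0, b29=1, b30=1, b31=1.
p1 = XOR of data positions {3,5,7,9,11,13,15,17,19,21,23,25,27,29,31} = 0⊕0⊕0⊕0⊕0⊕0⊕0⊕0⊕1⊕1⊕1⊕0⊕1⊕1⊕1 = 0
p2 = XOR of data positions {3,6,7,10,11,14,15,18,19,22,23,26,27,30,31} = 0⊕0⊕0⊕1⊕0⊕1⊕0⊕1⊕1⊕1⊕1⊕1⊕1⊕1⊕1 = 0
p4 = XOR of data positions {5,6,7,12,13,14,15,20,21,22,23,28,29,30,31} = 0⊕0⊕0⊕0⊕0⊕1⊕0⊕0⊕1⊕1⊕1⊕0⊕1⊕1⊕1 = 1
p8 = XOR of data positions {9,10,11,12,13,14,15,24,25,26,27,28,29,30,31} = 0⊕1⊕0⊕0⊕0⊕1⊕0⊕1⊕0⊕1⊕1⊕0⊕1⊕1⊕1 = 0
p16 = XOR of data positions {17,18,19,20,21,22,23,24,25,26,27,28,29,30,31} = 0⊕1⊕1⊕0⊕1⊕1⊕1⊕1⊕0⊕1⊕1⊕0⊕1⊕1⊕1 = 1
Codeword b1..b31 = 0001000001000101011011110110111

0001000001000101011011110110111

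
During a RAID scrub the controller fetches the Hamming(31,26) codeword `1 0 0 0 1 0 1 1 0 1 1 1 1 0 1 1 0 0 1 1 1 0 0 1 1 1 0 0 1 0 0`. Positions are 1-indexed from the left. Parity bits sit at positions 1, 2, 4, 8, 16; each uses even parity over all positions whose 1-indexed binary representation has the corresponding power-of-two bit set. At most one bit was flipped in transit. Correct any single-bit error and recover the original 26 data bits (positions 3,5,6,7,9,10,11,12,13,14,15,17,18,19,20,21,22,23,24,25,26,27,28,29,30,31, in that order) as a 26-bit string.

01010111101001110011100100

s1: b1⊕b3⊕b5⊕b7⊕b9⊕b11⊕b13⊕b15⊕b17⊕b19⊕b21⊕b23⊕b25⊕b27⊕b29⊕b31 = 1⊕0⊕1⊕1⊕0⊕1⊕1⊕1⊕0⊕1⊕1⊕0⊕1⊕0⊕1⊕0 = 0
s2: b2⊕b3⊕b6⊕b7⊕b10⊕b11⊕b14⊕b15⊕b18⊕b19⊕b22⊕b23⊕b26⊕b27⊕b30⊕b31 = 0⊕0⊕0⊕1⊕1⊕1⊕0⊕1⊕0⊕1⊕0⊕0⊕1⊕0⊕0⊕0 = 0
s4: b4⊕b5⊕b6⊕b7⊕b12⊕b13⊕b14⊕b15⊕b20⊕b21⊕b22⊕b23⊕b28⊕b29⊕b30⊕b31 = 0⊕1⊕0⊕1⊕1⊕1⊕0⊕1⊕1⊕1⊕0⊕0⊕0⊕1⊕0⊕0 = 0
s8: b8⊕b9⊕b10⊕b11⊕b12⊕b13⊕b14⊕b15⊕b24⊕b25⊕b26⊕b27⊕b28⊕b29⊕b30⊕b31 = 1⊕0⊕1⊕1⊕1⊕1⊕0⊕1⊕1⊕1⊕1⊕0⊕0⊕1⊕0⊕0 = 0
s16: b16⊕b17⊕b18⊕b19⊕b20⊕b21⊕b22⊕b23⊕b24⊕b25⊕b26⊕b27⊕b28⊕b29⊕b30⊕b31 = 1⊕0⊕0⊕1⊕1⊕1⊕0⊕0⊕1⊕1⊕1⊕0⊕0⊕1⊕0⊕0 = 0
Syndrome (s16...s1) = 00000 → position 0 (no error).
No correction needed.
Data bits at positions 3,5,6,7,9,10,11,12,13,14,15,17,18,19,20,21,22,23,24,25,26,27,28,29,30,31: 01010111101001110011100100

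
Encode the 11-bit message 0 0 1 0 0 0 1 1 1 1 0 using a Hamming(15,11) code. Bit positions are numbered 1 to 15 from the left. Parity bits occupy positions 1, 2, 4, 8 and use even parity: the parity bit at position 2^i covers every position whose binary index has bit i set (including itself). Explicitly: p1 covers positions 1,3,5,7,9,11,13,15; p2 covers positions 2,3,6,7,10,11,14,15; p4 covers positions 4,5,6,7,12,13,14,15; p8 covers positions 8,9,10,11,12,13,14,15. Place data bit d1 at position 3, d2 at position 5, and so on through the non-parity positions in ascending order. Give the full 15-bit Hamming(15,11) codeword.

010001000011110

Place data bits at non-power-of-two positions: b3=0, b5=0, b6=1, b7=0, b9=0, b10=0, b11=1, b12=1, b13=1, b14=1, b15=0.
p1 = XOR of data positions {3,5,7,9,11,13,15} = 0⊕0⊕0⊕0⊕1⊕1⊕0 = 0
p2 = XOR of data positions {3,6,7,10,11,14,15} = 0⊕1⊕0⊕0⊕1⊕1⊕0 = 1
p4 = XOR of data positions {5,6,7,12,13,14,15} = 0⊕1⊕0⊕1⊕1⊕1⊕0 = 0
p8 = XOR of data positions {9,10,11,12,13,14,15} = 0⊕0⊕1⊕1⊕1⊕1⊕0 = 0
Codeword b1..b15 = 010001000011110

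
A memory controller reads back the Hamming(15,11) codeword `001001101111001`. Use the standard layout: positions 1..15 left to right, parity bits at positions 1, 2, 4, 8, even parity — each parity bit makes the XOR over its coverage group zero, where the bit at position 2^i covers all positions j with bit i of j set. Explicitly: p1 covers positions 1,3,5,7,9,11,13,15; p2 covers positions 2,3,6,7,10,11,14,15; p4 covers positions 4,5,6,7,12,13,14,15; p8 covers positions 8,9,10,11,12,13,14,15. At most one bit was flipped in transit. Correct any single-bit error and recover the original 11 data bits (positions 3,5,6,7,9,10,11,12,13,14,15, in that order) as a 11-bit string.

s1: b1⊕b3⊕b5⊕b7⊕b9⊕b11⊕b13⊕b15 = 0⊕1⊕0⊕1⊕1⊕1⊕0⊕1 = 1
s2: b2⊕b3⊕b6⊕b7⊕b10⊕b11⊕b14⊕b15 = 0⊕1⊕1⊕1⊕1⊕1⊕0⊕1 = 0
s4: b4⊕b5⊕b6⊕b7⊕b12⊕b13⊕b14⊕b15 = 0⊕0⊕1⊕1⊕1⊕0⊕0⊕1 = 0
s8: b8⊕b9⊕b10⊕b11⊕b12⊕b13⊕b14⊕b15 = 0⊕1⊕1⊕1⊕1⊕0⊕0⊕1 = 1
Syndrome (s8...s1) = 1001 → position 9.
Flip bit 9: corrected codeword = 001001100111001
Data bits at positions 3,5,6,7,9,10,11,12,13,14,15: 10110111001

10110111001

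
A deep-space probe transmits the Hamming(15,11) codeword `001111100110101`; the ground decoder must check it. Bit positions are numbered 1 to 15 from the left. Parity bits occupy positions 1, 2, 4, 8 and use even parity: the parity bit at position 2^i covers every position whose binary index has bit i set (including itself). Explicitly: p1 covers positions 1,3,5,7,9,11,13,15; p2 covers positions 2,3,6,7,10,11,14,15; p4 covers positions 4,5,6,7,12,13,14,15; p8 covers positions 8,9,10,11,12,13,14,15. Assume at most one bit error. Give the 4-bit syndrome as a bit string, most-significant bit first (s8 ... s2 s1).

s1: b1⊕b3⊕b5⊕b7⊕b9⊕b11⊕b13⊕b15 = 0⊕1⊕1⊕1⊕0⊕1⊕1⊕1 = 0
s2: b2⊕b3⊕b6⊕b7⊕b10⊕b11⊕b14⊕b15 = 0⊕1⊕1⊕1⊕1⊕1⊕0⊕1 = 0
s4: b4⊕b5⊕b6⊕b7⊕b12⊕b13⊕b14⊕b15 = 1⊕1⊕1⊕1⊕0⊕1⊕0⊕1 = 0
s8: b8⊕b9⊕b10⊕b11⊕b12⊕b13⊕b14⊕b15 = 0⊕0⊕1⊕1⊕0⊕1⊕0⊕1 = 0
Syndrome (s8...s1) = 0000 → position 0 (no error).

0000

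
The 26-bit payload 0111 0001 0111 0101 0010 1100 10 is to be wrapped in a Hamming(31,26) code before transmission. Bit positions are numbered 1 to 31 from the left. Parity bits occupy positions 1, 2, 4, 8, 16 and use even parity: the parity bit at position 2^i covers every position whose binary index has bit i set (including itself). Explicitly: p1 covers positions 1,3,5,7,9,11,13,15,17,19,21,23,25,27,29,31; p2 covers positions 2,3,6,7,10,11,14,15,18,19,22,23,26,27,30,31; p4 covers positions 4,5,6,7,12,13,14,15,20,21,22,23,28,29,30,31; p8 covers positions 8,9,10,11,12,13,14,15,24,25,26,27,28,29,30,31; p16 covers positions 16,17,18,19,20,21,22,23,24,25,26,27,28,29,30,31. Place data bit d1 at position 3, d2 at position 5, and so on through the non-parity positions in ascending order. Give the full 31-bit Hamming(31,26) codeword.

1000111100010111101010010110010

Place data bits at non-power-of-two positions: b3=0, b5=1, b6=1, b7=1, b9=0, b10=0, b11=0, b12=1, b13=0, b14=1, b15=1, b17=1, b18=0, b19=1, b20=0, b21=1, b22=0, b23=0, b24=1, b25=0, b26=1, b27=1, b28=0, b29=0, b30=1, b31=0.
p1 = XOR of data positions {3,5,7,9,11,13,15,17,19,21,23,25,27,29,31} = 0⊕1⊕1⊕0⊕0⊕0⊕1⊕1⊕1⊕1⊕0⊕0⊕1⊕0⊕0 = 1
p2 = XOR of data positions {3,6,7,10,11,14,15,18,19,22,23,26,27,30,31} = 0⊕1⊕1⊕0⊕0⊕1⊕1⊕0⊕1⊕0⊕0⊕1⊕1⊕1⊕0 = 0
p4 = XOR of data positions {5,6,7,12,13,14,15,20,21,22,23,28,29,30,31} = 1⊕1⊕1⊕1⊕0⊕1⊕1⊕0⊕1⊕0⊕0⊕0⊕0⊕1⊕0 = 0
p8 = XOR of data positions {9,10,11,12,13,14,15,24,25,26,27,28,29,30,31} = 0⊕0⊕0⊕1⊕0⊕1⊕1⊕1⊕0⊕1⊕1⊕0⊕0⊕1⊕0 = 1
p16 = XOR of data positions {17,18,19,20,21,22,23,24,25,26,27,28,29,30,31} = 1⊕0⊕1⊕0⊕1⊕0⊕0⊕1⊕0⊕1⊕1⊕0⊕0⊕1⊕0 = 1
Codeword b1..b31 = 1000111100010111101010010110010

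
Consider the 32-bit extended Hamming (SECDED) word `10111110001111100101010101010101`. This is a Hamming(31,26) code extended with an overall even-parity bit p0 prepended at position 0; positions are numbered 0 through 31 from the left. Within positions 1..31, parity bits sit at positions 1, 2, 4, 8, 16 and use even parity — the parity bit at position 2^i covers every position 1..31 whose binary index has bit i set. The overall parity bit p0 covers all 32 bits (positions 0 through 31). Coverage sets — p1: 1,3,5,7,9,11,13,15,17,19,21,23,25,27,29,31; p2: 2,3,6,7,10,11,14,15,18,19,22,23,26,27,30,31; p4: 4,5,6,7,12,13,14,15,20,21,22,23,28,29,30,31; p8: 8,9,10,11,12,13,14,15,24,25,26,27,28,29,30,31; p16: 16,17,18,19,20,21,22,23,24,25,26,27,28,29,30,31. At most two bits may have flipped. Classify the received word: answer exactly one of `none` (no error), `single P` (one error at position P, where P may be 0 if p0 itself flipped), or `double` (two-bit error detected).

s1: b1⊕b3⊕b5⊕b7⊕b9⊕b11⊕b13⊕b15⊕b17⊕b19⊕b21⊕b23⊕b25⊕b27⊕b29⊕b31 = 0⊕1⊕1⊕0⊕0⊕1⊕1⊕0⊕1⊕1⊕1⊕1⊕1⊕1⊕1⊕1 = 0
s2: b2⊕b3⊕b6⊕b7⊕b10⊕b11⊕b14⊕b15⊕b18⊕b19⊕b22⊕b23⊕b26⊕b27⊕b30⊕b31 = 1⊕1⊕1⊕0⊕1⊕1⊕1⊕0⊕0⊕1⊕0⊕1⊕0⊕1⊕0⊕1 = 0
s4: b4⊕b5⊕b6⊕b7⊕b12⊕b13⊕b14⊕b15⊕b20⊕b21⊕b22⊕b23⊕b28⊕b29⊕b30⊕b31 = 1⊕1⊕1⊕0⊕1⊕1⊕1⊕0⊕0⊕1⊕0⊕1⊕0⊕1⊕0⊕1 = 0
s8: b8⊕b9⊕b10⊕b11⊕b12⊕b13⊕b14⊕b15⊕b24⊕b25⊕b26⊕b27⊕b28⊕b29⊕b30⊕b31 = 0⊕0⊕1⊕1⊕1⊕1⊕1⊕0⊕0⊕1⊕0⊕1⊕0⊕1⊕0⊕1 = 1
s16: b16⊕b17⊕b18⊕b19⊕b20⊕b21⊕b22⊕b23⊕b24⊕b25⊕b26⊕b27⊕b28⊕b29⊕b30⊕b31 = 0⊕1⊕0⊕1⊕0⊕1⊕0⊕1⊕0⊕1⊕0⊕1⊕0⊕1⊕0⊕1 = 0
Syndrome (s16...s1) = 01000 → position 8.
Overall parity (XOR of all 32 bits, including p0): 1⊕0⊕1⊕1⊕1⊕1⊕1⊕0⊕0⊕0⊕1⊕1⊕1⊕1⊕1⊕0⊕0⊕1⊕0⊕1⊕0⊕1⊕0⊕1⊕0⊕1⊕0⊕1⊕0⊕1⊕0⊕1 = 1
Overall=1, syndrome position=8 → single-bit error at position 8.

single 8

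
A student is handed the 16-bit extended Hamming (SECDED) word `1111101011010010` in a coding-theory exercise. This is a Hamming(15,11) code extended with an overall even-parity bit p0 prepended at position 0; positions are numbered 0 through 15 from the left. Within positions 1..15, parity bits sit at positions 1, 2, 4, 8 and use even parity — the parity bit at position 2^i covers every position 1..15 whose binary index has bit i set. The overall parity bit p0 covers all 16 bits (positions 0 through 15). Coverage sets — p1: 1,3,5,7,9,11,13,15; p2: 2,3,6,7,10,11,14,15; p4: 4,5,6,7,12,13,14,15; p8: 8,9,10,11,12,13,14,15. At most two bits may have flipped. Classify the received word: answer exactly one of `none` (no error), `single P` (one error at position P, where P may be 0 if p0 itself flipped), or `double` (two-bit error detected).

s1: b1⊕b3⊕b5⊕b7⊕b9⊕b11⊕b13⊕b15 = 1⊕1⊕0⊕0⊕1⊕1⊕0⊕0 = 0
s2: b2⊕b3⊕b6⊕b7⊕b10⊕b11⊕b14⊕b15 = 1⊕1⊕1⊕0⊕0⊕1⊕1⊕0 = 1
s4: b4⊕b5⊕b6⊕b7⊕b12⊕b13⊕b14⊕b15 = 1⊕0⊕1⊕0⊕0⊕0⊕1⊕0 = 1
s8: b8⊕b9⊕b10⊕b11⊕b12⊕b13⊕b14⊕b15 = 1⊕1⊕0⊕1⊕0⊕0⊕1⊕0 = 0
Syndrome (s8...s1) = 0110 → position 6.
Overall parity (XOR of all 16 bits, including p0): 1⊕1⊕1⊕1⊕1⊕0⊕1⊕0⊕1⊕1⊕0⊕1⊕0⊕0⊕1⊕0 = 0
Overall=0, syndrome position=6 → double-bit error detected (uncorrectable).

double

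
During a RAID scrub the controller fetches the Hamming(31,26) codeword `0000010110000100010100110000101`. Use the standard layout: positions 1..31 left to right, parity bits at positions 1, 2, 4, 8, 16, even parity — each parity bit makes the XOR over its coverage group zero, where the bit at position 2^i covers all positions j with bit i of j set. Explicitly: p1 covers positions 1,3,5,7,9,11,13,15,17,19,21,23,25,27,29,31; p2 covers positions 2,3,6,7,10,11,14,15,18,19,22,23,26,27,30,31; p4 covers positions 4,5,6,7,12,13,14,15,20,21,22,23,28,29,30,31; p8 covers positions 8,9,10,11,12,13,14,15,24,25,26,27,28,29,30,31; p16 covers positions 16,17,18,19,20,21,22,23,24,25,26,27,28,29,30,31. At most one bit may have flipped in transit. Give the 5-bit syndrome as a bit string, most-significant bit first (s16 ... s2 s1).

00010

s1: b1⊕b3⊕b5⊕b7⊕b9⊕b11⊕b13⊕b15⊕b17⊕b19⊕b21⊕b23⊕b25⊕b27⊕b29⊕b31 = 0⊕0⊕0⊕0⊕1⊕0⊕0⊕0⊕0⊕0⊕0⊕1⊕0⊕0⊕1⊕1 = 0
s2: b2⊕b3⊕b6⊕b7⊕b10⊕b11⊕b14⊕b15⊕b18⊕b19⊕b22⊕b23⊕b26⊕b27⊕b30⊕b31 = 0⊕0⊕1⊕0⊕0⊕0⊕1⊕0⊕1⊕0⊕0⊕1⊕0⊕0⊕0⊕1 = 1
s4: b4⊕b5⊕b6⊕b7⊕b12⊕b13⊕b14⊕b15⊕b20⊕b21⊕b22⊕b23⊕b28⊕b29⊕b30⊕b31 = 0⊕0⊕1⊕0⊕0⊕0⊕1⊕0⊕1⊕0⊕0⊕1⊕0⊕1⊕0⊕1 = 0
s8: b8⊕b9⊕b10⊕b11⊕b12⊕b13⊕b14⊕b15⊕b24⊕b25⊕b26⊕b27⊕b28⊕b29⊕b30⊕b31 = 1⊕1⊕0⊕0⊕0⊕0⊕1⊕0⊕1⊕0⊕0⊕0⊕0⊕1⊕0⊕1 = 0
s16: b16⊕b17⊕b18⊕b19⊕b20⊕b21⊕b22⊕b23⊕b24⊕b25⊕b26⊕b27⊕b28⊕b29⊕b30⊕b31 = 0⊕0⊕1⊕0⊕1⊕0⊕0⊕1⊕1⊕0⊕0⊕0⊕0⊕1⊕0⊕1 = 0
Syndrome (s16...s1) = 00010 → position 2.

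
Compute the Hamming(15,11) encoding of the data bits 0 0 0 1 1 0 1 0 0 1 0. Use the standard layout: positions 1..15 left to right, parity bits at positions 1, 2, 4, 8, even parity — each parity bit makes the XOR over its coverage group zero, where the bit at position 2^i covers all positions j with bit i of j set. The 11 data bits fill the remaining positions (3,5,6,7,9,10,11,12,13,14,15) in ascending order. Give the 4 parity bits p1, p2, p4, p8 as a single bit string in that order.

1101

Place data bits at non-power-of-two positions: b3=0, b5=0, b6=0, b7=1, b9=1, b10=0, b11=1, b12=0, b13=0, b14=1, b15=0.
p1 = XOR of data positions {3,5,7,9,11,13,15} = 0⊕0⊕1⊕1⊕1⊕0⊕0 = 1
p2 = XOR of data positions {3,6,7,10,11,14,15} = 0⊕0⊕1⊕0⊕1⊕1⊕0 = 1
p4 = XOR of data positions {5,6,7,12,13,14,15} = 0⊕0⊕1⊕0⊕0⊕1⊕0 = 0
p8 = XOR of data positions {9,10,11,12,13,14,15} = 1⊕0⊕1⊕0⊕0⊕1⊕0 = 1
Parity bits p1,p2,p4,p8 = 1101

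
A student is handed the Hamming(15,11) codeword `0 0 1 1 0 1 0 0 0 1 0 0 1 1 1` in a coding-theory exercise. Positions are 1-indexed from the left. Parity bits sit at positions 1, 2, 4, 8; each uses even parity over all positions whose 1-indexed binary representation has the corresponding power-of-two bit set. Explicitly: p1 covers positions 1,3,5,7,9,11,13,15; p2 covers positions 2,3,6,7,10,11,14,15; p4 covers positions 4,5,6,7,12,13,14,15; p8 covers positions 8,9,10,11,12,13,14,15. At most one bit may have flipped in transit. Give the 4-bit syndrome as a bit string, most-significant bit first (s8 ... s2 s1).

0111

s1: b1⊕b3⊕b5⊕b7⊕b9⊕b11⊕b13⊕b15 = 0⊕1⊕0⊕0⊕0⊕0⊕1⊕1 = 1
s2: b2⊕b3⊕b6⊕b7⊕b10⊕b11⊕b14⊕b15 = 0⊕1⊕1⊕0⊕1⊕0⊕1⊕1 = 1
s4: b4⊕b5⊕b6⊕b7⊕b12⊕b13⊕b14⊕b15 = 1⊕0⊕1⊕0⊕0⊕1⊕1⊕1 = 1
s8: b8⊕b9⊕b10⊕b11⊕b12⊕b13⊕b14⊕b15 = 0⊕0⊕1⊕0⊕0⊕1⊕1⊕1 = 0
Syndrome (s8...s1) = 0111 → position 7.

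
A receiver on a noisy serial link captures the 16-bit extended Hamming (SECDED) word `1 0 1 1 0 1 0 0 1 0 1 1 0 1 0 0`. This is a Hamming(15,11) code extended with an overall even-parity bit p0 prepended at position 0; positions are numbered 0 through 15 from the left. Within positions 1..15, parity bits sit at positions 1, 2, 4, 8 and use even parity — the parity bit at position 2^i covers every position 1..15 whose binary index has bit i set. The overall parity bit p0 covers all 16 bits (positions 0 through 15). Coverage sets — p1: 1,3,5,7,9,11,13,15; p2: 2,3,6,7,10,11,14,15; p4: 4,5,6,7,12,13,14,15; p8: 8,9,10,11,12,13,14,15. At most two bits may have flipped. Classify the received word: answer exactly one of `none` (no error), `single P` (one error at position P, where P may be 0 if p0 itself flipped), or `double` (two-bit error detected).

none

s1: b1⊕b3⊕b5⊕b7⊕b9⊕b11⊕b13⊕b15 = 0⊕1⊕1⊕0⊕0⊕1⊕1⊕0 = 0
s2: b2⊕b3⊕b6⊕b7⊕b10⊕b11⊕b14⊕b15 = 1⊕1⊕0⊕0⊕1⊕1⊕0⊕0 = 0
s4: b4⊕b5⊕b6⊕b7⊕b12⊕b13⊕b14⊕b15 = 0⊕1⊕0⊕0⊕0⊕1⊕0⊕0 = 0
s8: b8⊕b9⊕b10⊕b11⊕b12⊕b13⊕b14⊕b15 = 1⊕0⊕1⊕1⊕0⊕1⊕0⊕0 = 0
Syndrome (s8...s1) = 0000 → position 0 (no error).
Overall parity (XOR of all 16 bits, including p0): 1⊕0⊕1⊕1⊕0⊕1⊕0⊕0⊕1⊕0⊕1⊕1⊕0⊕1⊕0⊕0 = 0
Overall=0, syndrome position=0 → no error.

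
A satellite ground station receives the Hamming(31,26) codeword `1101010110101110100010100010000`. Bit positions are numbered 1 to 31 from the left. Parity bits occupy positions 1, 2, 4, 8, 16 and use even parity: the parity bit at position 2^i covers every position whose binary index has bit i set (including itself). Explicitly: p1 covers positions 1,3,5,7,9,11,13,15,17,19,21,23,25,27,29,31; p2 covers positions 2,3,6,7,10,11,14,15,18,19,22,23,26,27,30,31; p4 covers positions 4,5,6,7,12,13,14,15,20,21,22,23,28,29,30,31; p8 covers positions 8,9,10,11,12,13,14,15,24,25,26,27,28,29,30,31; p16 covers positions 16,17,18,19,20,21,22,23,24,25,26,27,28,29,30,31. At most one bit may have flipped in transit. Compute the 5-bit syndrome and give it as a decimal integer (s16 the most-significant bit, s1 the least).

s1: b1⊕b3⊕b5⊕b7⊕b9⊕b11⊕b13⊕b15⊕b17⊕b19⊕b21⊕b23⊕b25⊕b27⊕b29⊕b31 = 1⊕0⊕0⊕0⊕1⊕1⊕1⊕1⊕1⊕0⊕1⊕1⊕0⊕1⊕0⊕0 = 1
s2: b2⊕b3⊕b6⊕b7⊕b10⊕b11⊕b14⊕b15⊕b18⊕b19⊕b22⊕b23⊕b26⊕b27⊕b30⊕b31 = 1⊕0⊕1⊕0⊕0⊕1⊕1⊕1⊕0⊕0⊕0⊕1⊕0⊕1⊕0⊕0 = 1
s4: b4⊕b5⊕b6⊕b7⊕b12⊕b13⊕b14⊕b15⊕b20⊕b21⊕b22⊕b23⊕b28⊕b29⊕b30⊕b31 = 1⊕0⊕1⊕0⊕0⊕1⊕1⊕1⊕0⊕1⊕0⊕1⊕0⊕0⊕0⊕0 = 1
s8: b8⊕b9⊕b10⊕b11⊕b12⊕b13⊕b14⊕b15⊕b24⊕b25⊕b26⊕b27⊕b28⊕b29⊕b30⊕b31 = 1⊕1⊕0⊕1⊕0⊕1⊕1⊕1⊕0⊕0⊕0⊕1⊕0⊕0⊕0⊕0 = 1
s16: b16⊕b17⊕b18⊕b19⊕b20⊕b21⊕b22⊕b23⊕b24⊕b25⊕b26⊕b27⊕b28⊕b29⊕b30⊕b31 = 0⊕1⊕0⊕0⊕0⊕1⊕0⊕1⊕0⊕0⊕0⊕1⊕0⊕0⊕0⊕0 = 0
Syndrome (s16...s1) = 01111 → position 15.

15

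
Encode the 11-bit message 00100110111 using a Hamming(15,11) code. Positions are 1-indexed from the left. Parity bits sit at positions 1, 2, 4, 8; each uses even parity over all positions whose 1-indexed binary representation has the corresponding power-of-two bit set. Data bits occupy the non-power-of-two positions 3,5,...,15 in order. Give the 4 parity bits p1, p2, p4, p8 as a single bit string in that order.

1101

Place data bits at non-power-of-two positions: b3=0, b5=0, b6=1, b7=0, b9=0, b10=1, b11=1, b12=0, b13=1, b14=1, b15=1.
p1 = XOR of data positions {3,5,7,9,11,13,15} = 0⊕0⊕0⊕0⊕1⊕1⊕1 = 1
p2 = XOR of data positions {3,6,7,10,11,14,15} = 0⊕1⊕0⊕1⊕1⊕1⊕1 = 1
p4 = XOR of data positions {5,6,7,12,13,14,15} = 0⊕1⊕0⊕0⊕1⊕1⊕1 = 0
p8 = XOR of data positions {9,10,11,12,13,14,15} = 0⊕1⊕1⊕0⊕1⊕1⊕1 = 1
Parity bits p1,p2,p4,p8 = 1101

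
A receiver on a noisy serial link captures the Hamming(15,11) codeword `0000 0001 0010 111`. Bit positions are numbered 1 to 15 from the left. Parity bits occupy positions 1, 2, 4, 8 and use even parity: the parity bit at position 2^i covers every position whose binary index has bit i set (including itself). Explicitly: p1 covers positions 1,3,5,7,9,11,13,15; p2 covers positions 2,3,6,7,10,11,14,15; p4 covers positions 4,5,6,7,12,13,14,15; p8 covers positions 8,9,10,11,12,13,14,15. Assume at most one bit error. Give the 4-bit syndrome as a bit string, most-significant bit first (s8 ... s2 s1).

1111

s1: b1⊕b3⊕b5⊕b7⊕b9⊕b11⊕b13⊕b15 = 0⊕0⊕0⊕0⊕0⊕1⊕1⊕1 = 1
s2: b2⊕b3⊕b6⊕b7⊕b10⊕b11⊕b14⊕b15 = 0⊕0⊕0⊕0⊕0⊕1⊕1⊕1 = 1
s4: b4⊕b5⊕b6⊕b7⊕b12⊕b13⊕b14⊕b15 = 0⊕0⊕0⊕0⊕0⊕1⊕1⊕1 = 1
s8: b8⊕b9⊕b10⊕b11⊕b12⊕b13⊕b14⊕b15 = 1⊕0⊕0⊕1⊕0⊕1⊕1⊕1 = 1
Syndrome (s8...s1) = 1111 → position 15.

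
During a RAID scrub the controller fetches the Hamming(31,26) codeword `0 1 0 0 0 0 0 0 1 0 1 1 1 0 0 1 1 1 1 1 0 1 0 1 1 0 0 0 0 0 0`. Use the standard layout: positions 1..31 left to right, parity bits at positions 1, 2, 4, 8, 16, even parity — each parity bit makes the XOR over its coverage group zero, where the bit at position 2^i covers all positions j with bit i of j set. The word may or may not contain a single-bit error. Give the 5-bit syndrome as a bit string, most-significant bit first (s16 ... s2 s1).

s1: b1⊕b3⊕b5⊕b7⊕b9⊕b11⊕b13⊕b15⊕b17⊕b19⊕b21⊕b23⊕b25⊕b27⊕b29⊕b31 = 0⊕0⊕0⊕0⊕1⊕1⊕1⊕0⊕1⊕1⊕0⊕0⊕1⊕0⊕0⊕0 = 0
s2: b2⊕b3⊕b6⊕b7⊕b10⊕b11⊕b14⊕b15⊕b18⊕b19⊕b22⊕b23⊕b26⊕b27⊕b30⊕b31 = 1⊕0⊕0⊕0⊕0⊕1⊕0⊕0⊕1⊕1⊕1⊕0⊕0⊕0⊕0⊕0 = 1
s4: b4⊕b5⊕b6⊕b7⊕b12⊕b13⊕b14⊕b15⊕b20⊕b21⊕b22⊕b23⊕b28⊕b29⊕b30⊕b31 = 0⊕0⊕0⊕0⊕1⊕1⊕0⊕0⊕1⊕0⊕1⊕0⊕0⊕0⊕0⊕0 = 0
s8: b8⊕b9⊕b10⊕b11⊕b12⊕b13⊕b14⊕b15⊕b24⊕b25⊕b26⊕b27⊕b28⊕b29⊕b30⊕b31 = 0⊕1⊕0⊕1⊕1⊕1⊕0⊕0⊕1⊕1⊕0⊕0⊕0⊕0⊕0⊕0 = 0
s16: b16⊕b17⊕b18⊕b19⊕b20⊕b21⊕b22⊕b23⊕b24⊕b25⊕b26⊕b27⊕b28⊕b29⊕b30⊕b31 = 1⊕1⊕1⊕1⊕1⊕0⊕1⊕0⊕1⊕1⊕0⊕0⊕0⊕0⊕0⊕0 = 0
Syndrome (s16...s1) = 00010 → position 2.

00010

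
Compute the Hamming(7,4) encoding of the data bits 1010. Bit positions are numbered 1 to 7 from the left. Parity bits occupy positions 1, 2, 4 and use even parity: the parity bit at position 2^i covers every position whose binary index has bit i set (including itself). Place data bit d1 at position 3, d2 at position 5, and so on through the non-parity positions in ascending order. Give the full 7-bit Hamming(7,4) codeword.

Place data bits at non-power-of-two positions: b3=1, b5=0, b6=1, b7=0.
p1 = XOR of data positions {3,5,7} = 1⊕0⊕0 = 1
p2 = XOR of data positions {3,6,7} = 1⊕1⊕0 = 0
p4 = XOR of data positions {5,6,7} = 0⊕1⊕0 = 1
Codeword b1..b7 = 1011010

1011010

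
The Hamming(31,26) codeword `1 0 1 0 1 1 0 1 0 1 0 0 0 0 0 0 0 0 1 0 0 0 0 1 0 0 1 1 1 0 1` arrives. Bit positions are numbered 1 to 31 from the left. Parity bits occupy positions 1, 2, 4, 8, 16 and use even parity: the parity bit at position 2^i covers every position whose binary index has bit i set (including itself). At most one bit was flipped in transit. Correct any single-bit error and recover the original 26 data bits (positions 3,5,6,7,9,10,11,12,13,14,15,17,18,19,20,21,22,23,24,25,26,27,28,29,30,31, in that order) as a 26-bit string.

11100100100001000010011101

s1: b1⊕b3⊕b5⊕b7⊕b9⊕b11⊕b13⊕b15⊕b17⊕b19⊕b21⊕b23⊕b25⊕b27⊕b29⊕b31 = 1⊕1⊕1⊕0⊕0⊕0⊕0⊕0⊕0⊕1⊕0⊕0⊕0⊕1⊕1⊕1 = 1
s2: b2⊕b3⊕b6⊕b7⊕b10⊕b11⊕b14⊕b15⊕b18⊕b19⊕b22⊕b23⊕b26⊕b27⊕b30⊕b31 = 0⊕1⊕1⊕0⊕1⊕0⊕0⊕0⊕0⊕1⊕0⊕0⊕0⊕1⊕0⊕1 = 0
s4: b4⊕b5⊕b6⊕b7⊕b12⊕b13⊕b14⊕b15⊕b20⊕b21⊕b22⊕b23⊕b28⊕b29⊕b30⊕b31 = 0⊕1⊕1⊕0⊕0⊕0⊕0⊕0⊕0⊕0⊕0⊕0⊕1⊕1⊕0⊕1 = 1
s8: b8⊕b9⊕b10⊕b11⊕b12⊕b13⊕b14⊕b15⊕b24⊕b25⊕b26⊕b27⊕b28⊕b29⊕b30⊕b31 = 1⊕0⊕1⊕0⊕0⊕0⊕0⊕0⊕1⊕0⊕0⊕1⊕1⊕1⊕0⊕1 = 1
s16: b16⊕b17⊕b18⊕b19⊕b20⊕b21⊕b22⊕b23⊕b24⊕b25⊕b26⊕b27⊕b28⊕b29⊕b30⊕b31 = 0⊕0⊕0⊕1⊕0⊕0⊕0⊕0⊕1⊕0⊕0⊕1⊕1⊕1⊕0⊕1 = 0
Syndrome (s16...s1) = 01101 → position 13.
Flip bit 13: corrected codeword = 1010110101001000001000010011101
Data bits at positions 3,5,6,7,9,10,11,12,13,14,15,17,18,19,20,21,22,23,24,25,26,27,28,29,30,31: 11100100100001000010011101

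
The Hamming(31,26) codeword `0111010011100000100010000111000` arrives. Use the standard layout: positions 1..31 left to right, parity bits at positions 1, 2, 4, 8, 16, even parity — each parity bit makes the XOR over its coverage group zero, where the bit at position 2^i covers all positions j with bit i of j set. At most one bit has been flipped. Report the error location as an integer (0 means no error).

18

s1: b1⊕b3⊕b5⊕b7⊕b9⊕b11⊕b13⊕b15⊕b17⊕b19⊕b21⊕b23⊕b25⊕b27⊕b29⊕b31 = 0⊕1⊕0⊕0⊕1⊕1⊕0⊕0⊕1⊕0⊕1⊕0⊕0⊕1⊕0⊕0 = 0
s2: b2⊕b3⊕b6⊕b7⊕b10⊕b11⊕b14⊕b15⊕b18⊕b19⊕b22⊕b23⊕b26⊕b27⊕b30⊕b31 = 1⊕1⊕1⊕0⊕1⊕1⊕0⊕0⊕0⊕0⊕0⊕0⊕1⊕1⊕0⊕0 = 1
s4: b4⊕b5⊕b6⊕b7⊕b12⊕b13⊕b14⊕b15⊕b20⊕b21⊕b22⊕b23⊕b28⊕b29⊕b30⊕b31 = 1⊕0⊕1⊕0⊕0⊕0⊕0⊕0⊕0⊕1⊕0⊕0⊕1⊕0⊕0⊕0 = 0
s8: b8⊕b9⊕b10⊕b11⊕b12⊕b13⊕b14⊕b15⊕b24⊕b25⊕b26⊕b27⊕b28⊕b29⊕b30⊕b31 = 0⊕1⊕1⊕1⊕0⊕0⊕0⊕0⊕0⊕0⊕1⊕1⊕1⊕0⊕0⊕0 = 0
s16: b16⊕b17⊕b18⊕b19⊕b20⊕b21⊕b22⊕b23⊕b24⊕b25⊕b26⊕b27⊕b28⊕b29⊕b30⊕b31 = 0⊕1⊕0⊕0⊕0⊕1⊕0⊕0⊕0⊕0⊕1⊕1⊕1⊕0⊕0⊕0 = 1
Syndrome (s16...s1) = 10010 → position 18.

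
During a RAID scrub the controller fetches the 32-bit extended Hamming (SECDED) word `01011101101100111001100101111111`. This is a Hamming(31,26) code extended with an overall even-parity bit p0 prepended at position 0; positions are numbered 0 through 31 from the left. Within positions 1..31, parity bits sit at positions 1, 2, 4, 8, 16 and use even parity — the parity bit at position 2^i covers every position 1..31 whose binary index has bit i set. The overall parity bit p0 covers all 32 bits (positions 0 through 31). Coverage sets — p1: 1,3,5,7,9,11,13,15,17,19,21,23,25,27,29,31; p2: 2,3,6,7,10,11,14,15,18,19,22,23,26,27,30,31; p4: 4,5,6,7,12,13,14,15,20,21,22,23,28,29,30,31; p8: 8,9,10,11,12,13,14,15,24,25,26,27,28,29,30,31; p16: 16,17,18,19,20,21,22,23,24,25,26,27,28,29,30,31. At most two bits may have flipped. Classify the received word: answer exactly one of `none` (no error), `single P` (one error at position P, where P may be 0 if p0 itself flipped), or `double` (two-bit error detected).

single 20

s1: b1⊕b3⊕b5⊕b7⊕b9⊕b11⊕b13⊕b15⊕b17⊕b19⊕b21⊕b23⊕b25⊕b27⊕b29⊕b31 = 1⊕1⊕1⊕1⊕0⊕1⊕0⊕1⊕0⊕1⊕0⊕1⊕1⊕1⊕1⊕1 = 0
s2: b2⊕b3⊕b6⊕b7⊕b10⊕b11⊕b14⊕b15⊕b18⊕b19⊕b22⊕b23⊕b26⊕b27⊕b30⊕b31 = 0⊕1⊕0⊕1⊕1⊕1⊕1⊕1⊕0⊕1⊕0⊕1⊕1⊕1⊕1⊕1 = 0
s4: b4⊕b5⊕b6⊕b7⊕b12⊕b13⊕b14⊕b15⊕b20⊕b21⊕b22⊕b23⊕b28⊕b29⊕b30⊕b31 = 1⊕1⊕0⊕1⊕0⊕0⊕1⊕1⊕1⊕0⊕0⊕1⊕1⊕1⊕1⊕1 = 1
s8: b8⊕b9⊕b10⊕b11⊕b12⊕b13⊕b14⊕b15⊕b24⊕b25⊕b26⊕b27⊕b28⊕b29⊕b30⊕b31 = 1⊕0⊕1⊕1⊕0⊕0⊕1⊕1⊕0⊕1⊕1⊕1⊕1⊕1⊕1⊕1 = 0
s16: b16⊕b17⊕b18⊕b19⊕b20⊕b21⊕b22⊕b23⊕b24⊕b25⊕b26⊕b27⊕b28⊕b29⊕b30⊕b31 = 1⊕0⊕0⊕1⊕1⊕0⊕0⊕1⊕0⊕1⊕1⊕1⊕1⊕1⊕1⊕1 = 1
Syndrome (s16...s1) = 10100 → position 20.
Overall parity (XOR of all 32 bits, including p0): 0⊕1⊕0⊕1⊕1⊕1⊕0⊕1⊕1⊕0⊕1⊕1⊕0⊕0⊕1⊕1⊕1⊕0⊕0⊕1⊕1⊕0⊕0⊕1⊕0⊕1⊕1⊕1⊕1⊕1⊕1⊕1 = 1
Overall=1, syndrome position=20 → single-bit error at position 20.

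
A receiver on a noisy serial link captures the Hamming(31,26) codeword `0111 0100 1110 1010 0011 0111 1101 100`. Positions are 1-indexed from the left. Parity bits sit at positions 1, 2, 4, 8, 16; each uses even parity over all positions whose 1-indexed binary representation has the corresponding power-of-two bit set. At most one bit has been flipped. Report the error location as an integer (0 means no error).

s1: b1⊕b3⊕b5⊕b7⊕b9⊕b11⊕b13⊕b15⊕b17⊕b19⊕b21⊕b23⊕b25⊕b27⊕b29⊕b31 = 0⊕1⊕0⊕0⊕1⊕1⊕1⊕1⊕0⊕1⊕0⊕1⊕1⊕0⊕1⊕0 = 1
s2: b2⊕b3⊕b6⊕b7⊕b10⊕b11⊕b14⊕b15⊕b18⊕b19⊕b22⊕b23⊕b26⊕b27⊕b30⊕b31 = 1⊕1⊕1⊕0⊕1⊕1⊕0⊕1⊕0⊕1⊕1⊕1⊕1⊕0⊕0⊕0 = 0
s4: b4⊕b5⊕b6⊕b7⊕b12⊕b13⊕b14⊕b15⊕b20⊕b21⊕b22⊕b23⊕b28⊕b29⊕b30⊕b31 = 1⊕0⊕1⊕0⊕0⊕1⊕0⊕1⊕1⊕0⊕1⊕1⊕1⊕1⊕0⊕0 = 1
s8: b8⊕b9⊕b10⊕b11⊕b12⊕b13⊕b14⊕b15⊕b24⊕b25⊕b26⊕b27⊕b28⊕b29⊕b30⊕b31 = 0⊕1⊕1⊕1⊕0⊕1⊕0⊕1⊕1⊕1⊕1⊕0⊕1⊕1⊕0⊕0 = 0
s16: b16⊕b17⊕b18⊕b19⊕b20⊕b21⊕b22⊕b23⊕b24⊕b25⊕b26⊕b27⊕b28⊕b29⊕b30⊕b31 = 0⊕0⊕0⊕1⊕1⊕0⊕1⊕1⊕1⊕1⊕1⊕0⊕1⊕1⊕0⊕0 = 1
Syndrome (s16...s1) = 10101 → position 21.

21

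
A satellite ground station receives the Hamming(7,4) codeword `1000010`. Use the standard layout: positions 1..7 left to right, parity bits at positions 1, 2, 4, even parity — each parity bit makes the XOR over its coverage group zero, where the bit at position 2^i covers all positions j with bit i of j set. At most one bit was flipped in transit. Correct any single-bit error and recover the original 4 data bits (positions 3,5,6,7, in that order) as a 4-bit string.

0011

s1: b1⊕b3⊕b5⊕b7 = 1⊕0⊕0⊕0 = 1
s2: b2⊕b3⊕b6⊕b7 = 0⊕0⊕1⊕0 = 1
s4: b4⊕b5⊕b6⊕b7 = 0⊕0⊕1⊕0 = 1
Syndrome (s4...s1) = 111 → position 7.
Flip bit 7: corrected codeword = 1000011
Data bits at positions 3,5,6,7: 0011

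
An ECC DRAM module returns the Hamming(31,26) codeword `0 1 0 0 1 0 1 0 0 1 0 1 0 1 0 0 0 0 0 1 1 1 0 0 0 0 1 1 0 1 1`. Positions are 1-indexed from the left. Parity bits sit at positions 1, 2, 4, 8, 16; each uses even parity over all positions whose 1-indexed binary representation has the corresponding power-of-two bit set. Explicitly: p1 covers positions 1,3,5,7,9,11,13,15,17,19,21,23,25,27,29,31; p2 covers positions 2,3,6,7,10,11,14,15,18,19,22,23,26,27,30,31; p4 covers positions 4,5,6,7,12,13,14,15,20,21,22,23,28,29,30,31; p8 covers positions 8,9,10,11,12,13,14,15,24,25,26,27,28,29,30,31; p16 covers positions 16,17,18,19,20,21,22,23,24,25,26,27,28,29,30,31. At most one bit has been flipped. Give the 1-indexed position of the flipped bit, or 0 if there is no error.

25

s1: b1⊕b3⊕b5⊕b7⊕b9⊕b11⊕b13⊕b15⊕b17⊕b19⊕b21⊕b23⊕b25⊕b27⊕b29⊕b31 = 0⊕0⊕1⊕1⊕0⊕0⊕0⊕0⊕0⊕0⊕1⊕0⊕0⊕1⊕0⊕1 = 1
s2: b2⊕b3⊕b6⊕b7⊕b10⊕b11⊕b14⊕b15⊕b18⊕b19⊕b22⊕b23⊕b26⊕b27⊕b30⊕b31 = 1⊕0⊕0⊕1⊕1⊕0⊕1⊕0⊕0⊕0⊕1⊕0⊕0⊕1⊕1⊕1 = 0
s4: b4⊕b5⊕b6⊕b7⊕b12⊕b13⊕b14⊕b15⊕b20⊕b21⊕b22⊕b23⊕b28⊕b29⊕b30⊕b31 = 0⊕1⊕0⊕1⊕1⊕0⊕1⊕0⊕1⊕1⊕1⊕0⊕1⊕0⊕1⊕1 = 0
s8: b8⊕b9⊕b10⊕b11⊕b12⊕b13⊕b14⊕b15⊕b24⊕b25⊕b26⊕b27⊕b28⊕b29⊕b30⊕b31 = 0⊕0⊕1⊕0⊕1⊕0⊕1⊕0⊕0⊕0⊕0⊕1⊕1⊕0⊕1⊕1 = 1
s16: b16⊕b17⊕b18⊕b19⊕b20⊕b21⊕b22⊕b23⊕b24⊕b25⊕b26⊕b27⊕b28⊕b29⊕b30⊕b31 = 0⊕0⊕0⊕0⊕1⊕1⊕1⊕0⊕0⊕0⊕0⊕1⊕1⊕0⊕1⊕1 = 1
Syndrome (s16...s1) = 11001 → position 25.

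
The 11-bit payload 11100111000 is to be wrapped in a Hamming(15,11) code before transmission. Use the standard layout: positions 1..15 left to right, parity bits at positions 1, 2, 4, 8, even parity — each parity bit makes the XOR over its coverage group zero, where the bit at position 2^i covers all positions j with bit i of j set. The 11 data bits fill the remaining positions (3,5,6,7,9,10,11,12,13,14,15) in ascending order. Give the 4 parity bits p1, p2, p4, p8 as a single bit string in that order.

Place data bits at non-power-of-two positions: b3=1, b5=1, b6=1, b7=0, b9=0, b10=1, b11=1, b12=1, b13=0, b14=0, b15=0.
p1 = XOR of data positions {3,5,7,9,11,13,15} = 1⊕1⊕0⊕0⊕1⊕0⊕0 = 1
p2 = XOR of data positions {3,6,7,10,11,14,15} = 1⊕1⊕0⊕1⊕1⊕0⊕0 = 0
p4 = XOR of data positions {5,6,7,12,13,14,15} = 1⊕1⊕0⊕1⊕0⊕0⊕0 = 1
p8 = XOR of data positions {9,10,11,12,13,14,15} = 0⊕1⊕1⊕1⊕0⊕0⊕0 = 1
Parity bits p1,p2,p4,p8 = 1011

1011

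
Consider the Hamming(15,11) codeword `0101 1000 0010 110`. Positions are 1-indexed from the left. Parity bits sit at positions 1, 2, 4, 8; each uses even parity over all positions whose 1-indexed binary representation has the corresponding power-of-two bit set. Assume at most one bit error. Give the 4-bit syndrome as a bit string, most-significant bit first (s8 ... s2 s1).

s1: b1⊕b3⊕b5⊕b7⊕b9⊕b11⊕b13⊕b15 = 0⊕0⊕1⊕0⊕0⊕1⊕1⊕0 = 1
s2: b2⊕b3⊕b6⊕b7⊕b10⊕b11⊕b14⊕b15 = 1⊕0⊕0⊕0⊕0⊕1⊕1⊕0 = 1
s4: b4⊕b5⊕b6⊕b7⊕b12⊕b13⊕b14⊕b15 = 1⊕1⊕0⊕0⊕0⊕1⊕1⊕0 = 0
s8: b8⊕b9⊕b10⊕b11⊕b12⊕b13⊕b14⊕b15 = 0⊕0⊕0⊕1⊕0⊕1⊕1⊕0 = 1
Syndrome (s8...s1) = 1011 → position 11.

1011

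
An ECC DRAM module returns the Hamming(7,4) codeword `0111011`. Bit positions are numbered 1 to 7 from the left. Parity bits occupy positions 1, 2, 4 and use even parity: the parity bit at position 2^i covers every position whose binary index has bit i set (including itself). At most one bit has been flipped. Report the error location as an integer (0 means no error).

4

s1: b1⊕b3⊕b5⊕b7 = 0⊕1⊕0⊕1 = 0
s2: b2⊕b3⊕b6⊕b7 = 1⊕1⊕1⊕1 = 0
s4: b4⊕b5⊕b6⊕b7 = 1⊕0⊕1⊕1 = 1
Syndrome (s4...s1) = 100 → position 4.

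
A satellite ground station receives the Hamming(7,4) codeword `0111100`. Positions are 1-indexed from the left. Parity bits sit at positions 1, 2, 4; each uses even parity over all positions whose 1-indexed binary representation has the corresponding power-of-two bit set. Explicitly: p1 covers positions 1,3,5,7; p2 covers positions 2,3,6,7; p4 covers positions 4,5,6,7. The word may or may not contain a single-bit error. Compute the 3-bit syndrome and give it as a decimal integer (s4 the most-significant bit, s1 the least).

s1: b1⊕b3⊕b5⊕b7 = 0⊕1⊕1⊕0 = 0
s2: b2⊕b3⊕b6⊕b7 = 1⊕1⊕0⊕0 = 0
s4: b4⊕b5⊕b6⊕b7 = 1⊕1⊕0⊕0 = 0
Syndrome (s4...s1) = 000 → position 0 (no error).

0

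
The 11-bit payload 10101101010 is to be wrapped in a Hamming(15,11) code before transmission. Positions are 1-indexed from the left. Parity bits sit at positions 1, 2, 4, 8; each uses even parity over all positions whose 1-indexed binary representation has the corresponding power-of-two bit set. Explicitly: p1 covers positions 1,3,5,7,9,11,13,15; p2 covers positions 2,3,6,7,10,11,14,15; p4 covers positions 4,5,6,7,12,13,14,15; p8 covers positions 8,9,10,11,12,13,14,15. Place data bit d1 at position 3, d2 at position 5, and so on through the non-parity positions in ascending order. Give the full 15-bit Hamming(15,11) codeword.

Place data bits at non-power-of-two positions: b3=1, b5=0, b6=1, b7=0, b9=1, b10=1, b11=0, b12=1, b13=0, b14=1, b15=0.
p1 = XOR of data positions {3,5,7,9,11,13,15} = 1⊕0⊕0⊕1⊕0⊕0⊕0 = 0
p2 = XOR of data positions {3,6,7,10,11,14,15} = 1⊕1⊕0⊕1⊕0⊕1⊕0 = 0
p4 = XOR of data positions {5,6,7,12,13,14,15} = 0⊕1⊕0⊕1⊕0⊕1⊕0 = 1
p8 = XOR of data positions {9,10,11,12,13,14,15} = 1⊕1⊕0⊕1⊕0⊕1⊕0 = 0
Codeword b1..b15 = 001101001101010

001101001101010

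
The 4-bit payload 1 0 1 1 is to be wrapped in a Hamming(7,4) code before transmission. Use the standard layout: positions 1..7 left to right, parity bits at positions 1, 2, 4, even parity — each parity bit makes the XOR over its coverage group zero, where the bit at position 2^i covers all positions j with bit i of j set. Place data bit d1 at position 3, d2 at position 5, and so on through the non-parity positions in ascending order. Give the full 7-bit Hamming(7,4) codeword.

0110011

Place data bits at non-power-of-two positions: b3=1, b5=0, b6=1, b7=1.
p1 = XOR of data positions {3,5,7} = 1⊕0⊕1 = 0
p2 = XOR of data positions {3,6,7} = 1⊕1⊕1 = 1
p4 = XOR of data positions {5,6,7} = 0⊕1⊕1 = 0
Codeword b1..b7 = 0110011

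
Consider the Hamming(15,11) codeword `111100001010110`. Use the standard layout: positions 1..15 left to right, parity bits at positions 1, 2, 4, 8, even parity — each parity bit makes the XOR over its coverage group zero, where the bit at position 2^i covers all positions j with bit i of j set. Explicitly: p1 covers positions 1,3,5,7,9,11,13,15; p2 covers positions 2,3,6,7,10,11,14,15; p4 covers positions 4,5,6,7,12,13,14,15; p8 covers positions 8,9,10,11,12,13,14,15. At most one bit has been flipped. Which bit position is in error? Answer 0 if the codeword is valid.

5

s1: b1⊕b3⊕b5⊕b7⊕b9⊕b11⊕b13⊕b15 = 1⊕1⊕0⊕0⊕1⊕1⊕1⊕0 = 1
s2: b2⊕b3⊕b6⊕b7⊕b10⊕b11⊕b14⊕b15 = 1⊕1⊕0⊕0⊕0⊕1⊕1⊕0 = 0
s4: b4⊕b5⊕b6⊕b7⊕b12⊕b13⊕b14⊕b15 = 1⊕0⊕0⊕0⊕0⊕1⊕1⊕0 = 1
s8: b8⊕b9⊕b10⊕b11⊕b12⊕b13⊕b14⊕b15 = 0⊕1⊕0⊕1⊕0⊕1⊕1⊕0 = 0
Syndrome (s8...s1) = 0101 → position 5.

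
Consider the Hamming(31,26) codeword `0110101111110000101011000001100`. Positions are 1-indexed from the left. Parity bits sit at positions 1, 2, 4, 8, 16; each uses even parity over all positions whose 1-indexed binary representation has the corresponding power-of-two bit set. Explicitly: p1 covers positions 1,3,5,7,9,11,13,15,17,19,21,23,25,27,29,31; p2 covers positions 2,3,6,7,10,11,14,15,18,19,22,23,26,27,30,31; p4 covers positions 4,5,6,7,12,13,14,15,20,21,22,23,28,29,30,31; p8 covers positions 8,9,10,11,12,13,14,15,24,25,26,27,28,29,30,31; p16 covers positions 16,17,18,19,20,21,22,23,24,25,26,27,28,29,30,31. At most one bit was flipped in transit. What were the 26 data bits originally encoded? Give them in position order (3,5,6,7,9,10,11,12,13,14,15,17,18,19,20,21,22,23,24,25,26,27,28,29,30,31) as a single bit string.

11011111001101011000001100

s1: b1⊕b3⊕b5⊕b7⊕b9⊕b11⊕b13⊕b15⊕b17⊕b19⊕b21⊕b23⊕b25⊕b27⊕b29⊕b31 = 0⊕1⊕1⊕1⊕1⊕1⊕0⊕0⊕1⊕1⊕1⊕0⊕0⊕0⊕1⊕0 = 1
s2: b2⊕b3⊕b6⊕b7⊕b10⊕b11⊕b14⊕b15⊕b18⊕b19⊕b22⊕b23⊕b26⊕b27⊕b30⊕b31 = 1⊕1⊕0⊕1⊕1⊕1⊕0⊕0⊕0⊕1⊕1⊕0⊕0⊕0⊕0⊕0 = 1
s4: b4⊕b5⊕b6⊕b7⊕b12⊕b13⊕b14⊕b15⊕b20⊕b21⊕b22⊕b23⊕b28⊕b29⊕b30⊕b31 = 0⊕1⊕0⊕1⊕1⊕0⊕0⊕0⊕0⊕1⊕1⊕0⊕1⊕1⊕0⊕0 = 1
s8: b8⊕b9⊕b10⊕b11⊕b12⊕b13⊕b14⊕b15⊕b24⊕b25⊕b26⊕b27⊕b28⊕b29⊕b30⊕b31 = 1⊕1⊕1⊕1⊕1⊕0⊕0⊕0⊕0⊕0⊕0⊕0⊕1⊕1⊕0⊕0 = 1
s16: b16⊕b17⊕b18⊕b19⊕b20⊕b21⊕b22⊕b23⊕b24⊕b25⊕b26⊕b27⊕b28⊕b29⊕b30⊕b31 = 0⊕1⊕0⊕1⊕0⊕1⊕1⊕0⊕0⊕0⊕0⊕0⊕1⊕1⊕0⊕0 = 0
Syndrome (s16...s1) = 01111 → position 15.
Flip bit 15: corrected codeword = 0110101111110010101011000001100
Data bits at positions 3,5,6,7,9,10,11,12,13,14,15,17,18,19,20,21,22,23,24,25,26,27,28,29,30,31: 11011111001101011000001100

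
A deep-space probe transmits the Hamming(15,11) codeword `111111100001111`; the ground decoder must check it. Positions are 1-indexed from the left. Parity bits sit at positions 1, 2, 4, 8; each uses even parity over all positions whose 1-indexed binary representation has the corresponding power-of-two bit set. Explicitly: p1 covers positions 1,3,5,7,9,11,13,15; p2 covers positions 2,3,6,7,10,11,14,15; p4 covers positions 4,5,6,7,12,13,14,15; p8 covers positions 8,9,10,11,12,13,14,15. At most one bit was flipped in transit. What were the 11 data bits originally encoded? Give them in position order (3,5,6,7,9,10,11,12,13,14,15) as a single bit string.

11110001111

s1: b1⊕b3⊕b5⊕b7⊕b9⊕b11⊕b13⊕b15 = 1⊕1⊕1⊕1⊕0⊕0⊕1⊕1 = 0
s2: b2⊕b3⊕b6⊕b7⊕b10⊕b11⊕b14⊕b15 = 1⊕1⊕1⊕1⊕0⊕0⊕1⊕1 = 0
s4: b4⊕b5⊕b6⊕b7⊕b12⊕b13⊕b14⊕b15 = 1⊕1⊕1⊕1⊕1⊕1⊕1⊕1 = 0
s8: b8⊕b9⊕b10⊕b11⊕b12⊕b13⊕b14⊕b15 = 0⊕0⊕0⊕0⊕1⊕1⊕1⊕1 = 0
Syndrome (s8...s1) = 0000 → position 0 (no error).
No correction needed.
Data bits at positions 3,5,6,7,9,10,11,12,13,14,15: 11110001111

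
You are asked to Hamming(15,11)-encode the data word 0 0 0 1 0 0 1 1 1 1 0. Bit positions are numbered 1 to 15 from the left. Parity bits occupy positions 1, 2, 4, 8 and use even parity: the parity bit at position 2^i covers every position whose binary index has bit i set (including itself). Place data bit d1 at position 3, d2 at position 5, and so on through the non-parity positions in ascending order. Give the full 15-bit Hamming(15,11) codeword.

Place data bits at non-power-of-two positions: b3=0, b5=0, b6=0, b7=1, b9=0, b10=0, b11=1, b12=1, b13=1, b14=1, b15=0.
p1 = XOR of data positions {3,5,7,9,11,13,15} = 0⊕0⊕1⊕0⊕1⊕1⊕0 = 1
p2 = XOR of data positions {3,6,7,10,11,14,15} = 0⊕0⊕1⊕0⊕1⊕1⊕0 = 1
p4 = XOR of data positions {5,6,7,12,13,14,15} = 0⊕0⊕1⊕1⊕1⊕1⊕0 = 0
p8 = XOR of data positions {9,10,11,12,13,14,15} = 0⊕0⊕1⊕1⊕1⊕1⊕0 = 0
Codeword b1..b15 = 110000100011110

110000100011110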